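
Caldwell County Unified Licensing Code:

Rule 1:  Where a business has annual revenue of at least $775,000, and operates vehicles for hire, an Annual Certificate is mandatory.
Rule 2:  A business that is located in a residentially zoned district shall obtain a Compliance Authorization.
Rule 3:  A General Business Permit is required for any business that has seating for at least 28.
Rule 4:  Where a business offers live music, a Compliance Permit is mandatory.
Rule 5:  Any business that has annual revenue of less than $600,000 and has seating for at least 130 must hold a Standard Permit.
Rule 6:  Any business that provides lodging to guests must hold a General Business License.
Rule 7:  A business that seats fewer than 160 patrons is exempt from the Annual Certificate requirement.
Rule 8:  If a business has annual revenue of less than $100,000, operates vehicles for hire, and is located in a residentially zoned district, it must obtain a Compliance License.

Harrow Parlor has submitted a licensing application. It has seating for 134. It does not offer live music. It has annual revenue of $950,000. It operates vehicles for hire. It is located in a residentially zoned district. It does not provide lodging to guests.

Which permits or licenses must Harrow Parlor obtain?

Rule 1: revenue $950,000 ≥ $775,000; operates vehicles for hire → Annual Certificate required.
Rule 2: is located in a residentially zoned district → Compliance Authorization required.
Rule 3: seating 134 ≥ 28 → General Business Permit required.
Rule 4: does not offer live music → Compliance Permit not required.
Rule 5: revenue $950,000 ≥ $600,000; seating 134 ≥ 130 → Standard Permit not required.
Rule 6: does not provide lodging to guests → General Business License not required.
Rule 7: seating 134 < 160 → exempt from Annual Certificate.
Rule 8: revenue $950,000 ≥ $100,000; operates vehicles for hire; is located in a residentially zoned district → Compliance License not required.

Compliance Authorization, General Business Permit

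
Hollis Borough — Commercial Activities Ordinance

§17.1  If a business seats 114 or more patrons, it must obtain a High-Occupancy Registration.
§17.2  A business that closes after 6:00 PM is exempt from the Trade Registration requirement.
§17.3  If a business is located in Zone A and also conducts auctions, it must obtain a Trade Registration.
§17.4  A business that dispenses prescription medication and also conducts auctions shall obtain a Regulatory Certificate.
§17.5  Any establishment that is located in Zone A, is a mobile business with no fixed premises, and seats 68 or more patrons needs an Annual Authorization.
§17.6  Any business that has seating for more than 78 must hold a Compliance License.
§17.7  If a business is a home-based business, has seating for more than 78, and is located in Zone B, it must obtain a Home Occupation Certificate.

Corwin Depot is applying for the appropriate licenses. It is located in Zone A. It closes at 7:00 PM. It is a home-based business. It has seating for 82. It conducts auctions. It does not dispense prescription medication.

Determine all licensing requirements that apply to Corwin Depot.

Compliance License

§17.1 seating 82 < 114 → High-Occupancy Registration not required.
§17.2 closes 7:00 PM, after 6:00 PM → exempt from Trade Registration.
§17.3 is located in Zone A; conducts auctions → Trade Registration required.
§17.4 does not dispense prescription medication; conducts auctions → Regulatory Certificate not required.
§17.5 is located in Zone A; is a home-based business (not: is a mobile business with no fixed premises); seating 82 ≥ 68 → Annual Authorization not required.
§17.6 seating 82 > 78 → Compliance License required.
§17.7 is a home-based business; seating 82 > 78; is located in Zone A (not: is located in Zone B) → Home Occupation Certificate not required.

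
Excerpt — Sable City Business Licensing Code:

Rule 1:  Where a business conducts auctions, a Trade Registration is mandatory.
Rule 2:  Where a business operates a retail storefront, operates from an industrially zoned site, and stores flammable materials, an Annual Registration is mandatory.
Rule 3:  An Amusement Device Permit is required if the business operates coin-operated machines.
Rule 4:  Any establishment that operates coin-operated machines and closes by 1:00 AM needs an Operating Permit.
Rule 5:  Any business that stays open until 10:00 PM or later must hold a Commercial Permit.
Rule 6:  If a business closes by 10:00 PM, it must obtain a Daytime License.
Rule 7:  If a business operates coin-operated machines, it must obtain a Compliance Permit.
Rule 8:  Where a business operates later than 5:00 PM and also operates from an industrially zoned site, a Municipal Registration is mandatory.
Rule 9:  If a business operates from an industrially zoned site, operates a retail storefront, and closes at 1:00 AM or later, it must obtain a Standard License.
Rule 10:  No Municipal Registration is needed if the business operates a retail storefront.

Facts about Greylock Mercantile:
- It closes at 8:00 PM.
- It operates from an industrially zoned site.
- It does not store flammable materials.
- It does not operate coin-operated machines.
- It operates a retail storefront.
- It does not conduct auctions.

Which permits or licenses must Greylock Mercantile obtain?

Rule 1: does not conduct auctions → Trade Registration not required.
Rule 2: operates a retail storefront; operates from an industrially zoned site; does not store flammable materials → Annual Registration not required.
Rule 3: does not operate coin-operated machines → Amusement Device Permit not required.
Rule 4: does not operate coin-operated machines; closes 8:00 PM, at/before 1:00 AM → Operating Permit not required.
Rule 5: closes 8:00 PM, at/before 10:00 PM → Commercial Permit not required.
Rule 6: closes 8:00 PM, at/before 10:00 PM → Daytime License required.
Rule 7: does not operate coin-operated machines → Compliance Permit not required.
Rule 8: closes 8:00 PM, after 5:00 PM; operates from an industrially zoned site → Municipal Registration required.
Rule 9: operates from an industrially zoned site; operates a retail storefront; closes 8:00 PM, at/before 1:00 AM → Standard License not required.
Rule 10: operates a retail storefront → exempt from Municipal Registration.

Daytime License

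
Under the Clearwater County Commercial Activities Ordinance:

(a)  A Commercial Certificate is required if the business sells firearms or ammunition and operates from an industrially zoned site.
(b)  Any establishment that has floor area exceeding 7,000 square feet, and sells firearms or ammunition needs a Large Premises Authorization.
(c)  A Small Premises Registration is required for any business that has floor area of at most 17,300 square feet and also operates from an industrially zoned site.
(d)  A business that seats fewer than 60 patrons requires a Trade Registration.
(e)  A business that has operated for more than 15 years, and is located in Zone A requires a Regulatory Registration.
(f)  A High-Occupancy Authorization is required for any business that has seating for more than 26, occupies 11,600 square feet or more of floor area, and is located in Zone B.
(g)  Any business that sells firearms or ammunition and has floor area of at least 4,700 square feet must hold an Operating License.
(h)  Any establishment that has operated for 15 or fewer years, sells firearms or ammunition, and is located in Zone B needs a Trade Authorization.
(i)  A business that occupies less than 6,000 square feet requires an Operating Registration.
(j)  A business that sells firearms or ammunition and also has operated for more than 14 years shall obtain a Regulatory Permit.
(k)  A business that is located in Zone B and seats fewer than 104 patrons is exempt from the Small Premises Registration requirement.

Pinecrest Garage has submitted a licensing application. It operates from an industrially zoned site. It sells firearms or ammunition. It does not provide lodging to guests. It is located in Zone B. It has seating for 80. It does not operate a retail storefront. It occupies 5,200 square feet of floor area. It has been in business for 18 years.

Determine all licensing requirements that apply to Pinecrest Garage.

Commercial Certificate, Operating License, Operating Registration, Regulatory Permit

(a) sells firearms or ammunition; operates from an industrially zoned site → Commercial Certificate required.
(b) floor area 5,200 square feet ≤ 7,000 square feet; sells firearms or ammunition → Large Premises Authorization not required.
(c) floor area 5,200 square feet ≤ 17,300 square feet; operates from an industrially zoned site → Small Premises Registration required.
(d) seating 80 ≥ 60 → Trade Registration not required.
(e) years in business 18 > 15; is located in Zone B (not: is located in Zone A) → Regulatory Registration not required.
(f) seating 80 > 26; floor area 5,200 square feet < 11,600 square feet; is located in Zone B → High-Occupancy Authorization not required.
(g) sells firearms or ammunition; floor area 5,200 square feet ≥ 4,700 square feet → Operating License required.
(h) years in business 18 > 15; sells firearms or ammunition; is located in Zone B → Trade Authorization not required.
(i) floor area 5,200 square feet < 6,000 square feet → Operating Registration required.
(j) sells firearms or ammunition; years in business 18 > 14 → Regulatory Permit required.
(k) is located in Zone B; seating 80 < 104 → exempt from Small Premises Registration.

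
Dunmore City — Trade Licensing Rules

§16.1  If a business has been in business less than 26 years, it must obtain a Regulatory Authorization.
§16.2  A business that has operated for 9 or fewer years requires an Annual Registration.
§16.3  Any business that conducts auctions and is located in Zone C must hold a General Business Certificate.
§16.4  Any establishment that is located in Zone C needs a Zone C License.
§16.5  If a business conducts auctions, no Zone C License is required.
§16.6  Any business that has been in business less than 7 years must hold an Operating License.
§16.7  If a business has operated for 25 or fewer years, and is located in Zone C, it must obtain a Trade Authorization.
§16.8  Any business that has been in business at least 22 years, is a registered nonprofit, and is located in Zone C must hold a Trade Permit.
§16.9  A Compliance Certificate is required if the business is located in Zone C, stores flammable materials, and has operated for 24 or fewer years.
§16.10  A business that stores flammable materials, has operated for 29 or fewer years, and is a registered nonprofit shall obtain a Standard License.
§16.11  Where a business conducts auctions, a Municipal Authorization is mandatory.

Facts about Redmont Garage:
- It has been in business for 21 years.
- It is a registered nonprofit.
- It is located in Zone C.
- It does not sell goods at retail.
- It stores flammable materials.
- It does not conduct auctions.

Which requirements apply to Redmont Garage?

§16.1 years in business 21 < 26 → Regulatory Authorization required.
§16.2 years in business 21 > 9 → Annual Registration not required.
§16.3 does not conduct auctions; is located in Zone C → General Business Certificate not required.
§16.4 is located in Zone C → Zone C License required.
§16.5 does not conduct auctions → Zone C License exemption does not apply.
§16.6 years in business 21 ≥ 7 → Operating License not required.
§16.7 years in business 21 ≤ 25; is located in Zone C → Trade Authorization required.
§16.8 years in business 21 < 22; is a registered nonprofit; is located in Zone C → Trade Permit not required.
§16.9 is located in Zone C; stores flammable materials; years in business 21 ≤ 24 → Compliance Certificate required.
§16.10 stores flammable materials; years in business 21 ≤ 29; is a registered nonprofit → Standard License required.
§16.11 does not conduct auctions → Municipal Authorization not required.

Compliance Certificate, Regulatory Authorization, Standard License, Trade Authorization, Zone C License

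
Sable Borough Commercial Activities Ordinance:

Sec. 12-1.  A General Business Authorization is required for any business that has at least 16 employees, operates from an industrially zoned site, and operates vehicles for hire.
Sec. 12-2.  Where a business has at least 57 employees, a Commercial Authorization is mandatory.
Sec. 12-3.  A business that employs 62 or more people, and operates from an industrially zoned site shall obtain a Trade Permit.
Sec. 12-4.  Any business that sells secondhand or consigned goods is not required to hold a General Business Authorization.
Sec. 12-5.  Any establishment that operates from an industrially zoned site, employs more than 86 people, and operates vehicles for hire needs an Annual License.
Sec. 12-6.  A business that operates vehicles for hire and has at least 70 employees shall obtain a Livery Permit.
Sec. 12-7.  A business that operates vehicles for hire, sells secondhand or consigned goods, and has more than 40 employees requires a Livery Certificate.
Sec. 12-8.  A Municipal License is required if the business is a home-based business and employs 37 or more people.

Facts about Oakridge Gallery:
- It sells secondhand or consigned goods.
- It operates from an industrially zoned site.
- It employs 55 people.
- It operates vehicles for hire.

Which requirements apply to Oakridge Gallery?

Sec. 12-1. employees 55 ≥ 16; operates from an industrially zoned site; operates vehicles for hire → General Business Authorization required.
Sec. 12-2. employees 55 < 57 → Commercial Authorization not required.
Sec. 12-3. employees 55 < 62; operates from an industrially zoned site → Trade Permit not required.
Sec. 12-4. sells secondhand or consigned goods → exempt from General Business Authorization.
Sec. 12-5. operates from an industrially zoned site; employees 55 ≤ 86; operates vehicles for hire → Annual License not required.
Sec. 12-6. operates vehicles for hire; employees 55 < 70 → Livery Permit not required.
Sec. 12-7. operates vehicles for hire; sells secondhand or consigned goods; employees 55 > 40 → Livery Certificate required.
Sec. 12-8. operates from an industrially zoned site (not: is a home-based business); employees 55 ≥ 37 → Municipal License not required.

Livery Certificate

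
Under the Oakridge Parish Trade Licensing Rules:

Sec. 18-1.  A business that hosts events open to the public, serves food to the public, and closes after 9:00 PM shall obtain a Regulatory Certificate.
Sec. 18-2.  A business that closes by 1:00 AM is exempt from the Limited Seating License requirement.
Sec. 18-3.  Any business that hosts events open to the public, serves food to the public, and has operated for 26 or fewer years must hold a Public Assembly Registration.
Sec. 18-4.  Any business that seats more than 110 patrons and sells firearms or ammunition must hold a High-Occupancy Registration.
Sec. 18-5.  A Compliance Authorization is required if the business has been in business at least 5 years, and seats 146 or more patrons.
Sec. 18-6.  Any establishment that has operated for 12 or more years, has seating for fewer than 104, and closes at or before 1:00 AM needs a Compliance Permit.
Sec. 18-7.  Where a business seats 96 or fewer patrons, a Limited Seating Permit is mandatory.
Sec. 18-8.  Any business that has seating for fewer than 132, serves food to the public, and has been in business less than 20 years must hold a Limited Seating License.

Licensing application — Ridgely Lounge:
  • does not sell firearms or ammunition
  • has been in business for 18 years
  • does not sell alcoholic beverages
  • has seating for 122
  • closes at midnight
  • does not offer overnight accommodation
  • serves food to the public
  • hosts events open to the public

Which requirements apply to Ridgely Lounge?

Public Assembly Registration, Regulatory Certificate

Sec. 18-1. hosts events open to the public; serves food to the public; closes midnight, after 9:00 PM → Regulatory Certificate required.
Sec. 18-2. closes midnight, at/before 1:00 AM → exempt from Limited Seating License.
Sec. 18-3. hosts events open to the public; serves food to the public; years in business 18 ≤ 26 → Public Assembly Registration required.
Sec. 18-4. seating 122 > 110; does not sell firearms or ammunition → High-Occupancy Registration not required.
Sec. 18-5. years in business 18 ≥ 5; seating 122 < 146 → Compliance Authorization not required.
Sec. 18-6. years in business 18 ≥ 12; seating 122 ≥ 104; closes midnight, at/before 1:00 AM → Compliance Permit not required.
Sec. 18-7. seating 122 > 96 → Limited Seating Permit not required.
Sec. 18-8. seating 122 < 132; serves food to the public; years in business 18 < 20 → Limited Seating License required.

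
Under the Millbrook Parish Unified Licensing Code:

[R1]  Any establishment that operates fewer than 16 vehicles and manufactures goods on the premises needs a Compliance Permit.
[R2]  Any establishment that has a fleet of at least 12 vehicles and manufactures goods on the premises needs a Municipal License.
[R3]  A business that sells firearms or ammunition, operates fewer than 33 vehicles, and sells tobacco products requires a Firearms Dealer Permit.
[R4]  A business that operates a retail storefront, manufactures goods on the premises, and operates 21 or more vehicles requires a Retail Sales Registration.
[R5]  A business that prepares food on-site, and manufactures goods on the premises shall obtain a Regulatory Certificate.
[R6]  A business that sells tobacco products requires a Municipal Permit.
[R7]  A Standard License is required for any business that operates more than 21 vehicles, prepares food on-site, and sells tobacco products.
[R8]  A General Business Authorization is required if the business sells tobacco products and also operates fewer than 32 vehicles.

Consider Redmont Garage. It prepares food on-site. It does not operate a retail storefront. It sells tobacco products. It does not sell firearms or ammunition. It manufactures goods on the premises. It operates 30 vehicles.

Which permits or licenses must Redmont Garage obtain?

[R1] vehicles 30 ≥ 16; manufactures goods on the premises → Compliance Permit not required.
[R2] vehicles 30 ≥ 12; manufactures goods on the premises → Municipal License required.
[R3] does not sell firearms or ammunition; vehicles 30 < 33; sells tobacco products → Firearms Dealer Permit not required.
[R4] does not operate a retail storefront; manufactures goods on the premises; vehicles 30 ≥ 21 → Retail Sales Registration not required.
[R5] prepares food on-site; manufactures goods on the premises → Regulatory Certificate required.
[R6] sells tobacco products → Municipal Permit required.
[R7] vehicles 30 > 21; prepares food on-site; sells tobacco products → Standard License required.
[R8] sells tobacco products; vehicles 30 < 32 → General Business Authorization required.

General Business Authorization, Municipal License, Municipal Permit, Regulatory Certificate, Standard License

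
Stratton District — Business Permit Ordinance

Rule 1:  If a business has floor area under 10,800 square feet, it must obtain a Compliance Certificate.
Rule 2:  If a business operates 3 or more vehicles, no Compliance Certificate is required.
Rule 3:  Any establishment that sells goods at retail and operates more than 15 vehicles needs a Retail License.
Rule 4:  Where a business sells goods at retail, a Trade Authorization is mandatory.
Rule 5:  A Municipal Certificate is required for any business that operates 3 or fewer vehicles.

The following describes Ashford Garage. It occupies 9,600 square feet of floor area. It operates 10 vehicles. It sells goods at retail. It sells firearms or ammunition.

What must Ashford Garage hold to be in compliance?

Rule 1: floor area 9,600 square feet < 10,800 square feet → Compliance Certificate required.
Rule 2: vehicles 10 ≥ 3 → exempt from Compliance Certificate.
Rule 3: sells goods at retail; vehicles 10 ≤ 15 → Retail License not required.
Rule 4: sells goods at retail → Trade Authorization required.
Rule 5: vehicles 10 > 3 → Municipal Certificate not required.

Trade Authorization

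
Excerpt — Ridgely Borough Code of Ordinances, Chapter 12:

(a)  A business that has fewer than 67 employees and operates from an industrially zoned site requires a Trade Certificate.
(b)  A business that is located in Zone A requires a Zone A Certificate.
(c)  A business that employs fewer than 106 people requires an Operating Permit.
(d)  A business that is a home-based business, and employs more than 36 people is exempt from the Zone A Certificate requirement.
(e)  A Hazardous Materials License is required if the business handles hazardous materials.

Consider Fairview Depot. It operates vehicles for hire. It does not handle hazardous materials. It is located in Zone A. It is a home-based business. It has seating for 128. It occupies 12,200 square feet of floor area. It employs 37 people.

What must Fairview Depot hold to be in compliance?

Operating Permit

(a) employees 37 < 67; is a home-based business (not: operates from an industrially zoned site) → Trade Certificate not required.
(b) is located in Zone A → Zone A Certificate required.
(c) employees 37 < 106 → Operating Permit required.
(d) is a home-based business; employees 37 > 36 → exempt from Zone A Certificate.
(e) does not handle hazardous materials → Hazardous Materials License not required.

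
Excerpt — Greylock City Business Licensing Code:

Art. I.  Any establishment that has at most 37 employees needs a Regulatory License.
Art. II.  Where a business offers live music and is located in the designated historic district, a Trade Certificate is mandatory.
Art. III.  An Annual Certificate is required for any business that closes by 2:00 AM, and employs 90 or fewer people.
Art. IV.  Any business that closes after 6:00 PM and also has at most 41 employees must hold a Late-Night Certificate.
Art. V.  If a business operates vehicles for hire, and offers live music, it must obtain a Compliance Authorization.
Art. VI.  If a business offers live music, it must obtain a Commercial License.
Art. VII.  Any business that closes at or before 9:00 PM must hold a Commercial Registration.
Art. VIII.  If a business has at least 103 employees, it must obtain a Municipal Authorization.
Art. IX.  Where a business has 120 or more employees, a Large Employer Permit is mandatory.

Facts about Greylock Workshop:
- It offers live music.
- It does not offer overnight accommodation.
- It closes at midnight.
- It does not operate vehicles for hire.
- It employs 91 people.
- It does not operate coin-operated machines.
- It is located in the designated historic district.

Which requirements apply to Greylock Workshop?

Commercial License, Trade Certificate

Art. I. employees 91 > 37 → Regulatory License not required.
Art. II. offers live music; is located in the designated historic district → Trade Certificate required.
Art. III. closes midnight, at/before 2:00 AM; employees 91 > 90 → Annual Certificate not required.
Art. IV. closes midnight, after 6:00 PM; employees 91 > 41 → Late-Night Certificate not required.
Art. V. does not operate vehicles for hire; offers live music → Compliance Authorization not required.
Art. VI. offers live music → Commercial License required.
Art. VII. closes midnight, after 9:00 PM → Commercial Registration not required.
Art. VIII. employees 91 < 103 → Municipal Authorization not required.
Art. IX. employees 91 < 120 → Large Employer Permit not required.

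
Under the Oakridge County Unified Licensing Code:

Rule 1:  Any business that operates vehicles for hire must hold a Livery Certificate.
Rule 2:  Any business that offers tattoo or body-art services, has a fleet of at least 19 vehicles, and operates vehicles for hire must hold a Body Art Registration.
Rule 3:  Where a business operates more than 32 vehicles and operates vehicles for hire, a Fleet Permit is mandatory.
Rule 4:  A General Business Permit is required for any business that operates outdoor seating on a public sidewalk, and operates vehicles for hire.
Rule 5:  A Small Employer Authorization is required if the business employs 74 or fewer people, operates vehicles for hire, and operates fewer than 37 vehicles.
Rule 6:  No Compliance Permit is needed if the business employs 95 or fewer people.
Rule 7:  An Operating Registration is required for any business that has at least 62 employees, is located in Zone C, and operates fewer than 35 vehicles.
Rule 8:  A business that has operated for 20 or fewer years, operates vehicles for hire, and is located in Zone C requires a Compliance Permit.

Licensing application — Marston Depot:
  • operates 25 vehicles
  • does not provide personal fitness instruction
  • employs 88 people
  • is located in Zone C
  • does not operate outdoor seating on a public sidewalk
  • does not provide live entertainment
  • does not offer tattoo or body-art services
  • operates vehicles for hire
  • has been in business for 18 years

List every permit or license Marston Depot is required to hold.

Livery Certificate, Operating Registration

Rule 1: operates vehicles for hire → Livery Certificate required.
Rule 2: does not offer tattoo or body-art services; vehicles 25 ≥ 19; operates vehicles for hire → Body Art Registration not required.
Rule 3: vehicles 25 ≤ 32; operates vehicles for hire → Fleet Permit not required.
Rule 4: does not operate outdoor seating on a public sidewalk; operates vehicles for hire → General Business Permit not required.
Rule 5: employees 88 > 74; operates vehicles for hire; vehicles 25 < 37 → Small Employer Authorization not required.
Rule 6: employees 88 ≤ 95 → exempt from Compliance Permit.
Rule 7: employees 88 ≥ 62; is located in Zone C; vehicles 25 < 35 → Operating Registration required.
Rule 8: years in business 18 ≤ 20; operates vehicles for hire; is located in Zone C → Compliance Permit required.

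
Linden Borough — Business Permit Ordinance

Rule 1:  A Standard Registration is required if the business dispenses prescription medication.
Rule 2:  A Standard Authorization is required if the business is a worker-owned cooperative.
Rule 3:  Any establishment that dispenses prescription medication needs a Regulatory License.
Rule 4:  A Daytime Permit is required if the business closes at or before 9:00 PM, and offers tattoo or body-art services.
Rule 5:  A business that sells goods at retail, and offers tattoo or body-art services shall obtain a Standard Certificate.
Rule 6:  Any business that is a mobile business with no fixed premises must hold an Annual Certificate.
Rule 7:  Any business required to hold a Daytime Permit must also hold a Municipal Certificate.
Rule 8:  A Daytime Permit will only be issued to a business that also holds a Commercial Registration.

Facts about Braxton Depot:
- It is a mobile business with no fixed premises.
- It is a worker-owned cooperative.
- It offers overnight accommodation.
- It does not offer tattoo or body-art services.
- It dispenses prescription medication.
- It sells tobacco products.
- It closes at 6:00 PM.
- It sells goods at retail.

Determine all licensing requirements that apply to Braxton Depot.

Annual Certificate, Regulatory License, Standard Authorization, Standard Registration

Rule 1: dispenses prescription medication → Standard Registration required.
Rule 2: is a worker-owned cooperative → Standard Authorization required.
Rule 3: dispenses prescription medication → Regulatory License required.
Rule 4: closes 6:00 PM, at/before 9:00 PM; does not offer tattoo or body-art services → Daytime Permit not required.
Rule 5: sells goods at retail; does not offer tattoo or body-art services → Standard Certificate not required.
Rule 6: is a mobile business with no fixed premises → Annual Certificate required.
Rule 7: Daytime Permit is not required → no effect.
Rule 8: Daytime Permit is not required → no effect.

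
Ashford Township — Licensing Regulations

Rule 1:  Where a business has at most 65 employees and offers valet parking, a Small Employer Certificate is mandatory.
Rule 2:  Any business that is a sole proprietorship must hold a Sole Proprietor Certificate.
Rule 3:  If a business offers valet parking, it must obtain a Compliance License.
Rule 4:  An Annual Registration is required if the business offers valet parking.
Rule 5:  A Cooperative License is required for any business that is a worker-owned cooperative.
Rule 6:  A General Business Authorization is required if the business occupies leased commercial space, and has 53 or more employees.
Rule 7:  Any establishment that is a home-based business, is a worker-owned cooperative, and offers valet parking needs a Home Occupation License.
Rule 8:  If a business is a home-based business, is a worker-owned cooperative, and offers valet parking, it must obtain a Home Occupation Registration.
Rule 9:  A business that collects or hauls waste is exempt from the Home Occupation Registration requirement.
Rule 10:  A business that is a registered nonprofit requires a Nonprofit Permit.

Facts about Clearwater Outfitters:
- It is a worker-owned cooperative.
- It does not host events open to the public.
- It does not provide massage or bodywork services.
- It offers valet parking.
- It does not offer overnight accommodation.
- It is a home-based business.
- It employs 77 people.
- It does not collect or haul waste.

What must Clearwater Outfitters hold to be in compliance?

Annual Registration, Compliance License, Cooperative License, Home Occupation License, Home Occupation Registration

Rule 1: employees 77 > 65; offers valet parking → Small Employer Certificate not required.
Rule 2: is a worker-owned cooperative (not: is a sole proprietorship) → Sole Proprietor Certificate not required.
Rule 3: offers valet parking → Compliance License required.
Rule 4: offers valet parking → Annual Registration required.
Rule 5: is a worker-owned cooperative → Cooperative License required.
Rule 6: is a home-based business (not: occupies leased commercial space); employees 77 ≥ 53 → General Business Authorization not required.
Rule 7: is a home-based business; is a worker-owned cooperative; offers valet parking → Home Occupation License required.
Rule 8: is a home-based business; is a worker-owned cooperative; offers valet parking → Home Occupation Registration required.
Rule 9: does not collect or haul waste → Home Occupation Registration exemption does not apply.
Rule 10: is a worker-owned cooperative (not: is a registered nonprofit) → Nonprofit Permit not required.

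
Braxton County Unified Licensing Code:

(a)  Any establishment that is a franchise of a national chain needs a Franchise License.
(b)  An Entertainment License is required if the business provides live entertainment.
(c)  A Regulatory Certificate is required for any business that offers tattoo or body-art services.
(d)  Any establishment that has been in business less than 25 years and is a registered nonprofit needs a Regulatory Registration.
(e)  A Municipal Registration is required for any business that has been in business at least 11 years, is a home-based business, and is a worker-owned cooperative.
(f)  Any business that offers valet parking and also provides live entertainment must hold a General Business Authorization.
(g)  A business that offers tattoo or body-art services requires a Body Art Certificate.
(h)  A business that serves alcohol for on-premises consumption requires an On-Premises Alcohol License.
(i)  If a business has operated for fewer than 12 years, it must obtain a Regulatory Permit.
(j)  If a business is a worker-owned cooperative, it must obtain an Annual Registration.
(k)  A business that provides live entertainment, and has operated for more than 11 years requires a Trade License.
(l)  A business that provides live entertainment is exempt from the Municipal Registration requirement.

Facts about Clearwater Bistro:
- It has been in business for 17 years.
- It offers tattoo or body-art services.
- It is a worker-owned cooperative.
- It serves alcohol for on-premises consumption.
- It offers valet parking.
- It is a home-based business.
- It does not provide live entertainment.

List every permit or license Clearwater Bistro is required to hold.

(a) is a worker-owned cooperative (not: is a franchise of a national chain) → Franchise License not required.
(b) does not provide live entertainment → Entertainment License not required.
(c) offers tattoo or body-art services → Regulatory Certificate required.
(d) years in business 17 < 25; is a worker-owned cooperative (not: is a registered nonprofit) → Regulatory Registration not required.
(e) years in business 17 ≥ 11; is a home-based business; is a worker-owned cooperative → Municipal Registration required.
(f) offers valet parking; does not provide live entertainment → General Business Authorization not required.
(g) offers tattoo or body-art services → Body Art Certificate required.
(h) serves alcohol for on-premises consumption → On-Premises Alcohol License required.
(i) years in business 17 ≥ 12 → Regulatory Permit not required.
(j) is a worker-owned cooperative → Annual Registration required.
(k) does not provide live entertainment; years in business 17 > 11 → Trade License not required.
(l) does not provide live entertainment → Municipal Registration exemption does not apply.

Annual Registration, Body Art Certificate, Municipal Registration, On-Premises Alcohol License, Regulatory Certificate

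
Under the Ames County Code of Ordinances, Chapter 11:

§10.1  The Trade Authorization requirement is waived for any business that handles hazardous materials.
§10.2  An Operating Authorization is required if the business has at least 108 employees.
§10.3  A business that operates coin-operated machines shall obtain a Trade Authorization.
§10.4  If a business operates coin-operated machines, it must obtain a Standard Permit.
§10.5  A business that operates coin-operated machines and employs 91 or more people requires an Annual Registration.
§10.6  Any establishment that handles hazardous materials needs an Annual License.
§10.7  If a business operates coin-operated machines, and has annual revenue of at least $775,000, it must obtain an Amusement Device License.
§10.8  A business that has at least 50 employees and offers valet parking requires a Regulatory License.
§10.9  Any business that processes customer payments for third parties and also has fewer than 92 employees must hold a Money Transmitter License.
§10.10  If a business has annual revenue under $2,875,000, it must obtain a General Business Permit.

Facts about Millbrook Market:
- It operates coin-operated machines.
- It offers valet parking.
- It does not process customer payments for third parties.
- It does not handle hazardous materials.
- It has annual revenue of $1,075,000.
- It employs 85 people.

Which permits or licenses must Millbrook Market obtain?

Amusement Device License, General Business Permit, Regulatory License, Standard Permit, Trade Authorization

§10.1 does not handle hazardous materials → Trade Authorization exemption does not apply.
§10.2 employees 85 < 108 → Operating Authorization not required.
§10.3 operates coin-operated machines → Trade Authorization required.
§10.4 operates coin-operated machines → Standard Permit required.
§10.5 operates coin-operated machines; employees 85 < 91 → Annual Registration not required.
§10.6 does not handle hazardous materials → Annual License not required.
§10.7 operates coin-operated machines; revenue $1,075,000 ≥ $775,000 → Amusement Device License required.
§10.8 employees 85 ≥ 50; offers valet parking → Regulatory License required.
§10.9 does not process customer payments for third parties; employees 85 < 92 → Money Transmitter License not required.
§10.10 revenue $1,075,000 < $2,875,000 → General Business Permit required.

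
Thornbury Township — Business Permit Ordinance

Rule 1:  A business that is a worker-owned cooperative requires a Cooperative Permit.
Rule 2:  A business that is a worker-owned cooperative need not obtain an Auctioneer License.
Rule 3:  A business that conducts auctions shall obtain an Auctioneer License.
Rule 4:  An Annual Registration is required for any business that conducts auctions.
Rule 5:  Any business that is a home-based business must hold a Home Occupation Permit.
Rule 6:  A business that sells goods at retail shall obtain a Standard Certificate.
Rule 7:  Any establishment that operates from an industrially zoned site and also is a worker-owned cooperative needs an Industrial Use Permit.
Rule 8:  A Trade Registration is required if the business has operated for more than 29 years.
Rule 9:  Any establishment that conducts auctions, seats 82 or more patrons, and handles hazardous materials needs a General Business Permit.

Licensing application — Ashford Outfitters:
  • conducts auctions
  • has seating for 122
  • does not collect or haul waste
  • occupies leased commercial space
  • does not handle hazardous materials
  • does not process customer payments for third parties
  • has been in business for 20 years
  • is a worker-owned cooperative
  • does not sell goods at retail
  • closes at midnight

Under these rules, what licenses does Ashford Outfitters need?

Rule 1: is a worker-owned cooperative → Cooperative Permit required.
Rule 2: is a worker-owned cooperative → exempt from Auctioneer License.
Rule 3: conducts auctions → Auctioneer License required.
Rule 4: conducts auctions → Annual Registration required.
Rule 5: occupies leased commercial space (not: is a home-based business) → Home Occupation Permit not required.
Rule 6: does not sell goods at retail → Standard Certificate not required.
Rule 7: occupies leased commercial space (not: operates from an industrially zoned site); is a worker-owned cooperative → Industrial Use Permit not required.
Rule 8: years in business 20 ≤ 29 → Trade Registration not required.
Rule 9: conducts auctions; seating 122 ≥ 82; does not handle hazardous materials → General Business Permit not required.

Annual Registration, Cooperative Permit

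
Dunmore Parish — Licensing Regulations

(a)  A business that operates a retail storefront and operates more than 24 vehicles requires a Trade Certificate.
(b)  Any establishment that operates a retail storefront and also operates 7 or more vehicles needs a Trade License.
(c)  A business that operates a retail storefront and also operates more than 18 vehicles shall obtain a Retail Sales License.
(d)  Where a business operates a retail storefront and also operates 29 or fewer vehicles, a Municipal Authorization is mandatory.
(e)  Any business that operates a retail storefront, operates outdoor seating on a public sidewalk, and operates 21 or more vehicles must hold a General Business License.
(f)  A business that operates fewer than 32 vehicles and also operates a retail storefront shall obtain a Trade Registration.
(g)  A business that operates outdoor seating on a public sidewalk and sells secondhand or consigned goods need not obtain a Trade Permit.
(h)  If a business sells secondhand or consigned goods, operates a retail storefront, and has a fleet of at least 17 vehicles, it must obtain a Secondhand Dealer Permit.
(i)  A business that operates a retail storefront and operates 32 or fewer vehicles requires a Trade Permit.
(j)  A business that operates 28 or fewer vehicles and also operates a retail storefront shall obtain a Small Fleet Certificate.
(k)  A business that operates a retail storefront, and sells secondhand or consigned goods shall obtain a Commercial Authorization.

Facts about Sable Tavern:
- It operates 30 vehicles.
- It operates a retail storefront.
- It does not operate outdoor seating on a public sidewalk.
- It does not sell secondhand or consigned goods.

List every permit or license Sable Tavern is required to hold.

(a) operates a retail storefront; vehicles 30 > 24 → Trade Certificate required.
(b) operates a retail storefront; vehicles 30 ≥ 7 → Trade License required.
(c) operates a retail storefront; vehicles 30 > 18 → Retail Sales License required.
(d) operates a retail storefront; vehicles 30 > 29 → Municipal Authorization not required.
(e) operates a retail storefront; does not operate outdoor seating on a public sidewalk; vehicles 30 ≥ 21 → General Business License not required.
(f) vehicles 30 < 32; operates a retail storefront → Trade Registration required.
(g) does not operate outdoor seating on a public sidewalk; does not sell secondhand or consigned goods → Trade Permit exemption does not apply.
(h) does not sell secondhand or consigned goods; operates a retail storefront; vehicles 30 ≥ 17 → Secondhand Dealer Permit not required.
(i) operates a retail storefront; vehicles 30 ≤ 32 → Trade Permit required.
(j) vehicles 30 > 28; operates a retail storefront → Small Fleet Certificate not required.
(k) operates a retail storefront; does not sell secondhand or consigned goods → Commercial Authorization not required.

Retail Sales License, Trade Certificate, Trade License, Trade Permit, Trade Registration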